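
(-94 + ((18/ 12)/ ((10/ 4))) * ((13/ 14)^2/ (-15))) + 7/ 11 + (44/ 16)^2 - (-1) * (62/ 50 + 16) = -14789217/ 215600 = -68.60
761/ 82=9.28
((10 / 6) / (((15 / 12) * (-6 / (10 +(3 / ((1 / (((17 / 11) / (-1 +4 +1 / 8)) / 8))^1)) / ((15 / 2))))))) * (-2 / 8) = 6892 / 12375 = 0.56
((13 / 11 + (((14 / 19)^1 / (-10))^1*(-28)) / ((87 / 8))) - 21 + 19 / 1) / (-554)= 57137 / 50366910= 0.00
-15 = -15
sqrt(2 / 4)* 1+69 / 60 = 1.86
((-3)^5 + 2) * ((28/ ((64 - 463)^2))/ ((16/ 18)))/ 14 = -241/ 70756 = -0.00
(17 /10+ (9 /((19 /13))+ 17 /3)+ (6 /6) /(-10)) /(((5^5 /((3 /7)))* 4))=1913 /4156250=0.00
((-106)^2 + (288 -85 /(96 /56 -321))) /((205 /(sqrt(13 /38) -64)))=-329686208 /91635 + 5151347 * sqrt(494) /3482130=-3564.94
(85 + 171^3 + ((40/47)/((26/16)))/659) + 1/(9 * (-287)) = 5200519687964543/1040042367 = 5000296.00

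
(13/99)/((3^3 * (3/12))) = 52/2673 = 0.02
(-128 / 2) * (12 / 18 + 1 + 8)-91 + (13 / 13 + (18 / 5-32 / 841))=-8894896 / 12615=-705.10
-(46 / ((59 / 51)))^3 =-12911717736 / 205379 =-62867.76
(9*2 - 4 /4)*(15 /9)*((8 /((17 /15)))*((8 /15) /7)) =15.24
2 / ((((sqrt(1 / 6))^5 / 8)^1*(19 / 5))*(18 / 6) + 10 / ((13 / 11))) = 3953664000 / 16726978991 - 3082560*sqrt(6) / 16726978991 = 0.24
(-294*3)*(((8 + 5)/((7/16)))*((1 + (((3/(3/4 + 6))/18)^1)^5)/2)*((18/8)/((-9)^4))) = -1269189533612/282429536481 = -4.49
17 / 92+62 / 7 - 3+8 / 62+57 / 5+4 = 2153213 / 99820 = 21.57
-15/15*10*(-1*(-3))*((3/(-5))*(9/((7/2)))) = 324/7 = 46.29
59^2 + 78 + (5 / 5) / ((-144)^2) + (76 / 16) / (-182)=6715698427 / 1886976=3558.97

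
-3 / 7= -0.43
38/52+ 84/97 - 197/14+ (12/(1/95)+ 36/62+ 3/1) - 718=113041077/273637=413.11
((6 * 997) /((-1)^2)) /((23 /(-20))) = -119640 /23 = -5201.74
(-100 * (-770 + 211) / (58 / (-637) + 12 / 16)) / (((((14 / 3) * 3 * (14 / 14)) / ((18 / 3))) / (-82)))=-5005509600 / 1679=-2981244.55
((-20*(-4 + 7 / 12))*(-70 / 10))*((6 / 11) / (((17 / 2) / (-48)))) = 275520 / 187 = 1473.37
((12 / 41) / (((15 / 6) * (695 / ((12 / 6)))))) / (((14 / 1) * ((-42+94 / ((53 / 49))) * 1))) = 0.00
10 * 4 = 40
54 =54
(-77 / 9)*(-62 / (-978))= -0.54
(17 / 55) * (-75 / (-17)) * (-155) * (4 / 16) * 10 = -11625 / 22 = -528.41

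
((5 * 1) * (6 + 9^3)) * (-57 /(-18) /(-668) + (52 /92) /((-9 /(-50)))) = 1062184025 /92184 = 11522.43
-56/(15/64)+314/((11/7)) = -6454/165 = -39.12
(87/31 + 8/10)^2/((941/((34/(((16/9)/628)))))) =7506106101/45215050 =166.01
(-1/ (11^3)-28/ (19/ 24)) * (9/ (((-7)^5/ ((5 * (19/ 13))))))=40250295/ 290811521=0.14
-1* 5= -5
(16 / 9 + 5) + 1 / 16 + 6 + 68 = 11641 / 144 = 80.84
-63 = -63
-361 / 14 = -25.79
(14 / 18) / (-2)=-7 / 18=-0.39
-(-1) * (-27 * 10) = -270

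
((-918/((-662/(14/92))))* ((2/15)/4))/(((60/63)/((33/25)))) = 742203/76130000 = 0.01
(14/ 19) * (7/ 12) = 49/ 114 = 0.43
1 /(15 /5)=1 /3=0.33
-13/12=-1.08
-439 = -439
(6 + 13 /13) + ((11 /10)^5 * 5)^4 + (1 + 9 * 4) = 679789994932560009201 /160000000000000000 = 4248.69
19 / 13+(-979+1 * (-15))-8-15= -13202 / 13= -1015.54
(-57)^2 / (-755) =-3249 / 755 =-4.30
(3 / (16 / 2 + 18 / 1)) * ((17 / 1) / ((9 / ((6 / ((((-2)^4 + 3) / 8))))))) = 136 / 247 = 0.55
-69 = -69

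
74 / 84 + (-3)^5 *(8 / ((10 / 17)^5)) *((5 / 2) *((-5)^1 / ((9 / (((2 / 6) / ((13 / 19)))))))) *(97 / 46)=494585592239 / 12558000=39384.11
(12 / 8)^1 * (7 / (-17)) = -21 / 34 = -0.62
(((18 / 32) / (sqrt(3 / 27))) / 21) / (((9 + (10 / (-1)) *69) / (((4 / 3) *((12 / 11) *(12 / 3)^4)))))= -768 / 17479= -0.04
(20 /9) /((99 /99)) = 20 /9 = 2.22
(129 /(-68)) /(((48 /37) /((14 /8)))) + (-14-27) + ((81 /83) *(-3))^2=-1048959593 /29980928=-34.99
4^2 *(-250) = -4000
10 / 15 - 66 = -196 / 3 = -65.33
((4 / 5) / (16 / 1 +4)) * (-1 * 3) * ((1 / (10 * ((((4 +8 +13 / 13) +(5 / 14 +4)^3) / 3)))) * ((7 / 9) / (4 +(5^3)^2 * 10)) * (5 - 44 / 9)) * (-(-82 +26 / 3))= -30184 / 1978742339775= -0.00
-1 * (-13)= 13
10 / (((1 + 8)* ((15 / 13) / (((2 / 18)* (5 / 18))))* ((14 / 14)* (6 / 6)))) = 0.03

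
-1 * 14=-14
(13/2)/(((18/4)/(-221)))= -319.22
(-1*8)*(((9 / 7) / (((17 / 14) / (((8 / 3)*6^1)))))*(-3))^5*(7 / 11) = 26962287755526144 / 15618427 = 1726312627.74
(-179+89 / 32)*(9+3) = -16917 / 8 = -2114.62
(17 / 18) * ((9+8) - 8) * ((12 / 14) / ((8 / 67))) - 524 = -25927 / 56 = -462.98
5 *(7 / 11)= 3.18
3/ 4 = 0.75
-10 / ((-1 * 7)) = 10 / 7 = 1.43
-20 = -20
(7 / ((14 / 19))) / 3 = 19 / 6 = 3.17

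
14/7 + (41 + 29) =72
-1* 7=-7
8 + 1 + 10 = 19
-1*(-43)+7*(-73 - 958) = -7174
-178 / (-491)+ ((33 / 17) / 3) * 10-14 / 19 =966826 / 158593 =6.10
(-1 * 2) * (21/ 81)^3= -686/ 19683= -0.03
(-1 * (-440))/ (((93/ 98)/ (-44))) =-1897280/ 93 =-20400.86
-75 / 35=-15 / 7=-2.14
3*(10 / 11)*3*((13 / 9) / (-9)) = -130 / 99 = -1.31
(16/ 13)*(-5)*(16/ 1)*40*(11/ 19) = -563200/ 247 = -2280.16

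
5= 5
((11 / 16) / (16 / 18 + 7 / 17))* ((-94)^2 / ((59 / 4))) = 3717747 / 11741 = 316.65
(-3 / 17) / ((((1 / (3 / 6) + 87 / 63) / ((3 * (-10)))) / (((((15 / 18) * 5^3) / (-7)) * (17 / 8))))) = -28125 / 568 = -49.52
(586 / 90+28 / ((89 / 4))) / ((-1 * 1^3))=-7.77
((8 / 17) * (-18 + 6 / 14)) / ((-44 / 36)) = 8856 / 1309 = 6.77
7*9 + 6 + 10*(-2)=49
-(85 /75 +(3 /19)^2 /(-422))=-2589679 /2285130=-1.13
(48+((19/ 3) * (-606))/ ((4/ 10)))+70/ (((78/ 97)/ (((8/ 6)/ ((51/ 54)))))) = -2082727/ 221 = -9424.10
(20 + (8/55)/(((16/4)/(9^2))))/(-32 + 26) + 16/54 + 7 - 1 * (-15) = 27431/1485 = 18.47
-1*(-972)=972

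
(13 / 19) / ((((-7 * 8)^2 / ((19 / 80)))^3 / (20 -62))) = -14079 / 1127898677248000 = -0.00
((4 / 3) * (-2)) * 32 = -256 / 3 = -85.33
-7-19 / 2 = -33 / 2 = -16.50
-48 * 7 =-336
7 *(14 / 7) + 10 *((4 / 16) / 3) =89 / 6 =14.83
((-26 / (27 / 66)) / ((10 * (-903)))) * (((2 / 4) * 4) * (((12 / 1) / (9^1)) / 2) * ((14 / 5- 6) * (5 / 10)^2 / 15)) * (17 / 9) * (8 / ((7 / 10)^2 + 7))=-2489344 / 2465284815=-0.00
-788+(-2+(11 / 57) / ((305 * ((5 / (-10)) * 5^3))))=-1716768772 / 2173125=-790.00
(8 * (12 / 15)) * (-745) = -4768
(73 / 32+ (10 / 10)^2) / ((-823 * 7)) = -15 / 26336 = -0.00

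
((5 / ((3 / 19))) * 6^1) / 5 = 38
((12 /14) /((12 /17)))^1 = 17 /14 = 1.21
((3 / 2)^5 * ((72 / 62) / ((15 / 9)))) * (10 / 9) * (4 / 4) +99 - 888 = -97107 / 124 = -783.12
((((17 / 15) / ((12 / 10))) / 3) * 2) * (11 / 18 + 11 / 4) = 2057 / 972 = 2.12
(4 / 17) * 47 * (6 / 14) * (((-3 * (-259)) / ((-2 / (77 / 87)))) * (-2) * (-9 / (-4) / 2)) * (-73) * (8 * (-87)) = 3167073756 / 17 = 186298456.24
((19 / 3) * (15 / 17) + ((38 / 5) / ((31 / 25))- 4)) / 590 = 4067 / 310930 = 0.01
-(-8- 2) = 10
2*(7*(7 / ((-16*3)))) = -49 / 24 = -2.04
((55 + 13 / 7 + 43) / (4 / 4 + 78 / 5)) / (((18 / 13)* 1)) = 15145 / 3486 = 4.34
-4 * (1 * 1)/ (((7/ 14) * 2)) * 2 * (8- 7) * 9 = -72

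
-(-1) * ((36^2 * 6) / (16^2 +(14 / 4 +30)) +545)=110369 / 193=571.86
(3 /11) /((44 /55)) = 15 /44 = 0.34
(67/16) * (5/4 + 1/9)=3283/576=5.70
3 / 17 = 0.18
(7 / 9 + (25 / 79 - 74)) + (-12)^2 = 50548 / 711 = 71.09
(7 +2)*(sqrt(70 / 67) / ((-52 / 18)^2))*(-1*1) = -1.10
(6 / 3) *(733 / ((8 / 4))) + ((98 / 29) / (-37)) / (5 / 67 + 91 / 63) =732.94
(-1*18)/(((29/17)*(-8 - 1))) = 34/29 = 1.17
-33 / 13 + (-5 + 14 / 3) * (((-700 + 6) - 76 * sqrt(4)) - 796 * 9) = 34677 / 13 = 2667.46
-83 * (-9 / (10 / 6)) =2241 / 5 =448.20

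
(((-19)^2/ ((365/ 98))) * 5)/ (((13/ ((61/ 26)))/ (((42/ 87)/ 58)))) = 7553203/ 10375417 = 0.73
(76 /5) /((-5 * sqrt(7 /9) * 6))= -38 * sqrt(7) /175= -0.57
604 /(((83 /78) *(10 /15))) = 70668 /83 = 851.42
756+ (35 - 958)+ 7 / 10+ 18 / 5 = -1627 / 10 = -162.70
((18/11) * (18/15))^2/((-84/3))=-2916/21175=-0.14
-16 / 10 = -8 / 5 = -1.60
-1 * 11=-11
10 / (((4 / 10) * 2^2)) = 25 / 4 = 6.25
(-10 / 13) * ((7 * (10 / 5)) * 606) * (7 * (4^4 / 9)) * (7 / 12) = -88686080 / 117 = -758000.68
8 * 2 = 16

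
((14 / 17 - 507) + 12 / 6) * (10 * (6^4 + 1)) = -111165870 / 17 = -6539168.82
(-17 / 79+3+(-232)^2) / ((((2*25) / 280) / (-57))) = -6786696336 / 395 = -17181509.71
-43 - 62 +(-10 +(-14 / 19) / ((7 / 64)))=-2313 / 19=-121.74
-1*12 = -12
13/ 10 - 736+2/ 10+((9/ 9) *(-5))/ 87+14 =-125377/ 174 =-720.56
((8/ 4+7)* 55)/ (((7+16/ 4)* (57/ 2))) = 30/ 19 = 1.58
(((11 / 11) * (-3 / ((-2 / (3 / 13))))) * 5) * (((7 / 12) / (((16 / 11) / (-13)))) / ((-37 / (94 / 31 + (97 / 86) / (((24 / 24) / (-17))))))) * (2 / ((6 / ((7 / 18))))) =-38659775 / 75757056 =-0.51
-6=-6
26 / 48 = 13 / 24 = 0.54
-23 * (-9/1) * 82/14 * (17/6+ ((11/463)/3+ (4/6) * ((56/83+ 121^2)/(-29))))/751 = -6313369582893/11717232674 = -538.81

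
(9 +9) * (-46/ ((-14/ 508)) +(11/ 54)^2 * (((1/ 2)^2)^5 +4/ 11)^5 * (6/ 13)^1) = 4097182192620865859442951/ 136370122616685461504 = 30044.57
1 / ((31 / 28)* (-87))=-28 / 2697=-0.01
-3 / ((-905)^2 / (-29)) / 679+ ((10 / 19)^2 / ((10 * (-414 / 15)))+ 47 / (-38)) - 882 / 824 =-13173472406933029 / 5707165167381300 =-2.31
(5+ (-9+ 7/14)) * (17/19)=-119/38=-3.13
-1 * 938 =-938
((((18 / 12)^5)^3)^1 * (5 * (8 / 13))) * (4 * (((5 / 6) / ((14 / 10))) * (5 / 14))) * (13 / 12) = 996451875 / 802816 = 1241.20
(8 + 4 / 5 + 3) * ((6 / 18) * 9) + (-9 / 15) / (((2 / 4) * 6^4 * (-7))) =53525 / 1512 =35.40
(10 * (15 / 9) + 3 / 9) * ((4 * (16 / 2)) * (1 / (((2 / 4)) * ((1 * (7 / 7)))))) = 1088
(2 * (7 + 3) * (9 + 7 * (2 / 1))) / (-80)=-23 / 4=-5.75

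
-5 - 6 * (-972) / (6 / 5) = 4855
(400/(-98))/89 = -200/4361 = -0.05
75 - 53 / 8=547 / 8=68.38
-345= -345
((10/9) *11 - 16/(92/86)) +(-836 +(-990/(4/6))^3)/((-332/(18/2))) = 6100877619431/68724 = 88773610.67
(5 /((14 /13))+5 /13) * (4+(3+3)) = 4575 /91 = 50.27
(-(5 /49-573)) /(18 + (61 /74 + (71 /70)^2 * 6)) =6491650 /283247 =22.92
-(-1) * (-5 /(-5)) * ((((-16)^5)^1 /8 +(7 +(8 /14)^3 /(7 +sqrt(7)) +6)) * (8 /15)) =-1078877432 /15435-256 * sqrt(7) /108045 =-69898.12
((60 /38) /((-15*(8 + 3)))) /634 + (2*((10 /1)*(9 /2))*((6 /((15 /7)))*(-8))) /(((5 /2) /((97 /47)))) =-25911813547 /15569455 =-1664.27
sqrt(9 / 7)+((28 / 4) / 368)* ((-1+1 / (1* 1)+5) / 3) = 35 / 1104+3* sqrt(7) / 7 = 1.17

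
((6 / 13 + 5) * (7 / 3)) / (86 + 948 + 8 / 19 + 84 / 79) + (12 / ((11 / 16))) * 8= 93114716815 / 666778398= 139.65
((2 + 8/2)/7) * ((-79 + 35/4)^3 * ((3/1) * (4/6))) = -66564123/112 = -594322.53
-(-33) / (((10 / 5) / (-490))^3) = -485302125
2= 2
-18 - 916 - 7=-941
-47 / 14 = -3.36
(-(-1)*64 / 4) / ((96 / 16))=8 / 3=2.67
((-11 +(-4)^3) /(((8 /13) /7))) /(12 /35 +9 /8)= -79625 /137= -581.20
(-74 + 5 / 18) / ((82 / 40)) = -13270 / 369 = -35.96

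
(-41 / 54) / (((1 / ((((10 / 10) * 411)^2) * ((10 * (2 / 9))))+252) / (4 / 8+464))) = -3574462205 / 2554085547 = -1.40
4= 4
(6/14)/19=3/133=0.02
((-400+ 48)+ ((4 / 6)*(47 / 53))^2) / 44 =-2222519 / 278091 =-7.99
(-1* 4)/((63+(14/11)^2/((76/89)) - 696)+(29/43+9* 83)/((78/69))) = -5140564/38941321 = -0.13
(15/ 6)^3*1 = 125/ 8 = 15.62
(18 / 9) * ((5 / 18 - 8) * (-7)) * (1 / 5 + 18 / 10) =1946 / 9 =216.22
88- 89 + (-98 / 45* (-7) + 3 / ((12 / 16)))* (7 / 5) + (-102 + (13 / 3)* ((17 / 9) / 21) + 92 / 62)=-32598364 / 439425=-74.18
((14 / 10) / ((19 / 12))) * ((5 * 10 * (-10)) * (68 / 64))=-8925 / 19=-469.74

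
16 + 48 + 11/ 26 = 1675/ 26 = 64.42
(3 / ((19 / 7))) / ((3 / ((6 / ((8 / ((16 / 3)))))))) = 28 / 19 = 1.47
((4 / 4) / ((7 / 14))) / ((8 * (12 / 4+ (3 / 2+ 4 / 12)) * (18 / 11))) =11 / 348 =0.03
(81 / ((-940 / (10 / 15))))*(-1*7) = 189 / 470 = 0.40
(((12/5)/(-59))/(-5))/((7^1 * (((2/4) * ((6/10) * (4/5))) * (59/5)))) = 0.00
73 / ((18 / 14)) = 511 / 9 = 56.78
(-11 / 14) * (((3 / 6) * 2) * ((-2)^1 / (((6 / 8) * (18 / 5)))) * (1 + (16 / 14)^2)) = 12430 / 9261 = 1.34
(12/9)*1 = 4/3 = 1.33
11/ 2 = 5.50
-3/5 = -0.60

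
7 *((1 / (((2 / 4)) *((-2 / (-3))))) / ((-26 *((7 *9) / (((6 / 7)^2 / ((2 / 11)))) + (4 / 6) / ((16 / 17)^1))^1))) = -2772 / 55939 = -0.05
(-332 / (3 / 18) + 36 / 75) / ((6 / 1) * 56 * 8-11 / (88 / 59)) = -398304 / 536125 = -0.74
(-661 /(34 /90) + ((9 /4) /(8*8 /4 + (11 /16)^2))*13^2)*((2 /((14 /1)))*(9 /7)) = -159145479 /501823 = -317.13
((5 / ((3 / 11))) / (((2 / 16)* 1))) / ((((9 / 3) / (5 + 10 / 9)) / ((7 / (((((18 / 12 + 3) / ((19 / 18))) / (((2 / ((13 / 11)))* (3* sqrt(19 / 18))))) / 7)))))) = 247832200* sqrt(38) / 85293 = 17911.67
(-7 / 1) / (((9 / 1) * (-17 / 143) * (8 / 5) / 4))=5005 / 306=16.36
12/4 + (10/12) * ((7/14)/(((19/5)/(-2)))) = 317/114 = 2.78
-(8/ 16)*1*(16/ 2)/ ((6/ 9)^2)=-9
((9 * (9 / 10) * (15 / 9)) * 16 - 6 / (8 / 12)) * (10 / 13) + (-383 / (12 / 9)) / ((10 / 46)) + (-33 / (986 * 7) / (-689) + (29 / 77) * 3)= -1160.99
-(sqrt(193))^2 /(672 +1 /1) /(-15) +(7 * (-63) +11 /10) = -1776239 /4038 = -439.88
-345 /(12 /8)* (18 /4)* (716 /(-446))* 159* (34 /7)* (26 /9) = 5786690520 /1561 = 3707040.69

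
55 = 55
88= 88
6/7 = 0.86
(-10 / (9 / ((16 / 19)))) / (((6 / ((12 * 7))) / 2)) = -4480 / 171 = -26.20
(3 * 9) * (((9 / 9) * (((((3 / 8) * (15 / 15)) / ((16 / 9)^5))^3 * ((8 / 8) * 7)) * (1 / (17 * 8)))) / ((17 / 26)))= 13658611812026920011 / 682381956774663733379072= 0.00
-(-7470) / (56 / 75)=280125 / 28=10004.46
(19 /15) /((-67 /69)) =-437 /335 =-1.30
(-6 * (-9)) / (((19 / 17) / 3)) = 2754 / 19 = 144.95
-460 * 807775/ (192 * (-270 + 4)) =92894125/ 12768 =7275.54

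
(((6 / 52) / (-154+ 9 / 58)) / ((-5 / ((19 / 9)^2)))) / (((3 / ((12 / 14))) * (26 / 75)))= 52345 / 95003181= 0.00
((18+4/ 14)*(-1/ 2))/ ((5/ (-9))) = 576/ 35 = 16.46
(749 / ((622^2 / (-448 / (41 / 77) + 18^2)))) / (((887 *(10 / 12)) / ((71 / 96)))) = -282008237 / 281396208560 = -0.00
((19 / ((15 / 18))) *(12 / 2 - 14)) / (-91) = 912 / 455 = 2.00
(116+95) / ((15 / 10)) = 422 / 3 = 140.67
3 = 3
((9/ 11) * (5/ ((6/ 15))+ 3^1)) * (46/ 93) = 69/ 11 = 6.27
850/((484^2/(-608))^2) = 1227400/214358881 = 0.01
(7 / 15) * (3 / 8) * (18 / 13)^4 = 91854 / 142805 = 0.64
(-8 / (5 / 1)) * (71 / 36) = -142 / 45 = -3.16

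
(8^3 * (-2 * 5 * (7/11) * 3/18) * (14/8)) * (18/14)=-13440/11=-1221.82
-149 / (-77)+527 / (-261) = -1690 / 20097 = -0.08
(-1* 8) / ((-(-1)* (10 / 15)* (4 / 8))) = -24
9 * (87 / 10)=783 / 10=78.30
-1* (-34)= 34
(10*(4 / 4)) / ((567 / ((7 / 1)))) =10 / 81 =0.12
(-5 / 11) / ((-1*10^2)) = 1 / 220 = 0.00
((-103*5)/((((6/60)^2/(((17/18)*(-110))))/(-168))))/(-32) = 84266875/3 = 28088958.33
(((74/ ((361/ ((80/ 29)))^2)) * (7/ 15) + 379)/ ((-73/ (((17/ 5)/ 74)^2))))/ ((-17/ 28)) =14829282424943/ 821481847684275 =0.02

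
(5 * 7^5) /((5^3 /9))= 151263 /25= 6050.52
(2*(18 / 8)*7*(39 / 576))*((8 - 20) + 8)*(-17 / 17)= 273 / 32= 8.53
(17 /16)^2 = 289 /256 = 1.13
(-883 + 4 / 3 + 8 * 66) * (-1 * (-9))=-3183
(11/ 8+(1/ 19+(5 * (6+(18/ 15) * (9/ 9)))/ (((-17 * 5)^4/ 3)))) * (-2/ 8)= -11327552041/ 31737980000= -0.36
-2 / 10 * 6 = -6 / 5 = -1.20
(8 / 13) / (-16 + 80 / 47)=-47 / 1092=-0.04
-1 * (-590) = 590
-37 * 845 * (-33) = 1031745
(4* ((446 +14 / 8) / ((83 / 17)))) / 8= 30447 / 664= 45.85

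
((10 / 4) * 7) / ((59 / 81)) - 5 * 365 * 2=-3625.97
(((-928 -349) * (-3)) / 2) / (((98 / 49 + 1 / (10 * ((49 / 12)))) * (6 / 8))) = 312865 / 248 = 1261.55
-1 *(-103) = 103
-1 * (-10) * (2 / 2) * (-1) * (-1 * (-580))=-5800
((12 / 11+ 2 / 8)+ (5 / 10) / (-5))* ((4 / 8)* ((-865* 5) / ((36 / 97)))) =-7635355 / 1056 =-7230.45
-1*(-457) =457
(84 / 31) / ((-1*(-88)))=21 / 682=0.03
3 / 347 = 0.01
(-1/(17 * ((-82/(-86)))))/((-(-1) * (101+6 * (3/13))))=-559/927707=-0.00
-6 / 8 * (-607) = 1821 / 4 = 455.25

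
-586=-586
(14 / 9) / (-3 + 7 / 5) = -35 / 36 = -0.97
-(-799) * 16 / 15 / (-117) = -7.28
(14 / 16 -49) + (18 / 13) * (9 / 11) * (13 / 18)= -4163 / 88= -47.31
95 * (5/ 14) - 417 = -5363/ 14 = -383.07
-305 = -305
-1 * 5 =-5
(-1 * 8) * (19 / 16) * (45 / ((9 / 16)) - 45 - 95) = 570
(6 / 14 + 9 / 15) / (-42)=-6 / 245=-0.02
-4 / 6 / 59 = -0.01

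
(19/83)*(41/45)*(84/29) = 21812/36105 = 0.60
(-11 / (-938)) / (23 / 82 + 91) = 0.00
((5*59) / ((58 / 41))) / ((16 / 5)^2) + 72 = 1371431 / 14848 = 92.36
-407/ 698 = -0.58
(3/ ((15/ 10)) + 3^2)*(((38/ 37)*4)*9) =15048/ 37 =406.70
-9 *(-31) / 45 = 31 / 5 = 6.20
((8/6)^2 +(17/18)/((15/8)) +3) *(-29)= -153.16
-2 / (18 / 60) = -20 / 3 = -6.67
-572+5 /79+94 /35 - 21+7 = -1612689 /2765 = -583.25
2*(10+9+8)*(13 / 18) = 39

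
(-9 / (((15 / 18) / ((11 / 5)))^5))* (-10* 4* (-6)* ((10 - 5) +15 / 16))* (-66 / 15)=14133825452736 / 1953125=7236518.63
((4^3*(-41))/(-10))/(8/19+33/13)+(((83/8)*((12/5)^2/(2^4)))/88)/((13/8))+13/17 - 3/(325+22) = 38169975267/426740600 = 89.45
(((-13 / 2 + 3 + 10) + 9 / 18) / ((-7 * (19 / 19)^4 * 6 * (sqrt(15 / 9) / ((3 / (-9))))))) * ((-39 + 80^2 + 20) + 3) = 1064 * sqrt(15) / 15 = 274.72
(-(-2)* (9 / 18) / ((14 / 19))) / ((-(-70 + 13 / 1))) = 1 / 42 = 0.02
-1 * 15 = -15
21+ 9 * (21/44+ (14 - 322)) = -2746.70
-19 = -19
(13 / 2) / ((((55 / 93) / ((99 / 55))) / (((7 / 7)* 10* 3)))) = 32643 / 55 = 593.51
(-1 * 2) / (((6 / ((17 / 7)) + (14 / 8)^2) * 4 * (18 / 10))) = -0.05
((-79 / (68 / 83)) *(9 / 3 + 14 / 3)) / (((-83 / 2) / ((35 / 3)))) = 207.83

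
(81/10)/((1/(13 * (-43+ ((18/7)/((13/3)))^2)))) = -28606527/6370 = -4490.82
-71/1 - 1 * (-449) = 378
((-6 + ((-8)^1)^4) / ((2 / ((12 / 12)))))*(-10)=-20450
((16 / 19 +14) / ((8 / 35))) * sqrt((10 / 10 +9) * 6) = 4935 * sqrt(15) / 38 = 502.98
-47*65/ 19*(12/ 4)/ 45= -611/ 57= -10.72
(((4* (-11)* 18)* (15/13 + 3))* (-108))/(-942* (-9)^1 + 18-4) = 104976/2509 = 41.84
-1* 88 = -88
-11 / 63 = -0.17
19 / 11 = 1.73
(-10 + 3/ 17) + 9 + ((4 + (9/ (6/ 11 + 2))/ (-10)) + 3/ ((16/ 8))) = 20577/ 4760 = 4.32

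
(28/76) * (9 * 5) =315/19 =16.58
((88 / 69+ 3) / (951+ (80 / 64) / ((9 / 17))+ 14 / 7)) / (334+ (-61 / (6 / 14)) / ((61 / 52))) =5310 / 252341441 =0.00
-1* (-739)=739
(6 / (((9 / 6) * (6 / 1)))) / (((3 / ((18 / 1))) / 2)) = 8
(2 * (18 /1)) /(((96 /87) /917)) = 239337 /8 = 29917.12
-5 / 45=-1 / 9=-0.11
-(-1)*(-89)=-89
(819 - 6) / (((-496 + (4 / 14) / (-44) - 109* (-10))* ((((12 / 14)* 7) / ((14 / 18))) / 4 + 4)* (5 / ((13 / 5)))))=22786764 / 189810625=0.12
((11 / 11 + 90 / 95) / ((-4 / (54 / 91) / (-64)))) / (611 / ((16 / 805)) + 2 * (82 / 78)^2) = 59844096 / 99505977851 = 0.00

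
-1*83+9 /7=-572 /7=-81.71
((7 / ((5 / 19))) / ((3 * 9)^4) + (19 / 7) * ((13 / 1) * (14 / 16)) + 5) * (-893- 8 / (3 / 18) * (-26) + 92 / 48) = 3266296744417 / 255091680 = 12804.40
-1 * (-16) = 16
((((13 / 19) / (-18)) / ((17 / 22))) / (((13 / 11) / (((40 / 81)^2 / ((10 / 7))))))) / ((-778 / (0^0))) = 67760 / 7419329703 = 0.00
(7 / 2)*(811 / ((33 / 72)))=68124 / 11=6193.09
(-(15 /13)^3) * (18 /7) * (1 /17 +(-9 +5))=4070250 /261443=15.57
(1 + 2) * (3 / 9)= 1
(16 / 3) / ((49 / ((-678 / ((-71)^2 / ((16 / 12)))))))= -14464 / 741027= -0.02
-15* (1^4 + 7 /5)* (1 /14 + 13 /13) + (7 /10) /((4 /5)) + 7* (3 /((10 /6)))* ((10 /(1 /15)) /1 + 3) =1890.10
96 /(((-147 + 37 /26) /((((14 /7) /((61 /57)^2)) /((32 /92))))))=-46629648 /14083985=-3.31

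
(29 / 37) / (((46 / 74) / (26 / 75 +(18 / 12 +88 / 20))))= 27173 / 3450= 7.88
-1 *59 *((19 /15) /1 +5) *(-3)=5546 /5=1109.20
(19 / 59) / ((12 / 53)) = 1.42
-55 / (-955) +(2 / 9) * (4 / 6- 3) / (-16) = 3713 / 41256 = 0.09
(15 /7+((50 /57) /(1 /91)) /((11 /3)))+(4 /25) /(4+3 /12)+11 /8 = 125975789 /4974200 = 25.33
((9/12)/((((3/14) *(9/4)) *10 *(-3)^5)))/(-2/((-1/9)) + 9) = -7/295245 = -0.00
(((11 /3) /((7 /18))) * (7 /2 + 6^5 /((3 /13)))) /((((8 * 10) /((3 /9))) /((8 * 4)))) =1482778 /35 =42365.09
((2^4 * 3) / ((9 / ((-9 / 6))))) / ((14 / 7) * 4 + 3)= -8 / 11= -0.73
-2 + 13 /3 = 7 /3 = 2.33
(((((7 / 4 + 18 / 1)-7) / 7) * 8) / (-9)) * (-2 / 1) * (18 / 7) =408 / 49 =8.33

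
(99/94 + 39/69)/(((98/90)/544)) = 42827760/52969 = 808.54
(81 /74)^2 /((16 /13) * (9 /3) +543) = 28431 /12972644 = 0.00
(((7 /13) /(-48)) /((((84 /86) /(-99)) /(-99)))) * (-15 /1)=702405 /416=1688.47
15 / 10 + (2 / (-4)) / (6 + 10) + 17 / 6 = 413 / 96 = 4.30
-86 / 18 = -4.78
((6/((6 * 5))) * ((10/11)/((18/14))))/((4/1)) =7/198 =0.04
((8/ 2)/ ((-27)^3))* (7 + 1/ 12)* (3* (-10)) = 850/ 19683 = 0.04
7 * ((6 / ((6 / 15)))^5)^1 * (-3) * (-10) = 159468750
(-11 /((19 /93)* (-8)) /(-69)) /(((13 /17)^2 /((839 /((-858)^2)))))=-7516601 /39540305376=-0.00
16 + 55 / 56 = 951 / 56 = 16.98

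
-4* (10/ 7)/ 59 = -40/ 413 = -0.10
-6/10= -3/5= -0.60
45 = 45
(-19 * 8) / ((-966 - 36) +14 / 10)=760 / 5003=0.15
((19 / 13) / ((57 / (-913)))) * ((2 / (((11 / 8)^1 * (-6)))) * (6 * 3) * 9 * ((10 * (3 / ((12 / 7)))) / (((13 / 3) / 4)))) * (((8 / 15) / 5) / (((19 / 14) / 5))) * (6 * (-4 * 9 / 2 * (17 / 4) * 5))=-43009989120 / 3211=-13394577.74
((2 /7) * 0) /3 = 0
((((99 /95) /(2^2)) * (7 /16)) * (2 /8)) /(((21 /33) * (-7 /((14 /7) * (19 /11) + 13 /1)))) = -17919 /170240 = -0.11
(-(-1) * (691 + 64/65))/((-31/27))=-1214433/2015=-602.70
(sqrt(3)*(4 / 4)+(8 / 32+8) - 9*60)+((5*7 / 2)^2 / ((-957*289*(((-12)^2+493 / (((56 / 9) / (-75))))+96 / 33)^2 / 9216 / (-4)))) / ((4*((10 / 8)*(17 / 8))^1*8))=-3862386583886879317179 / 7263538474829772628+sqrt(3)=-530.02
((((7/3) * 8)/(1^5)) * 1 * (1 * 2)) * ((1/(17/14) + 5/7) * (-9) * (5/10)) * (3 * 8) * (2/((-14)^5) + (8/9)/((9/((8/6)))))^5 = -169285748553728513012628044324596633/689506783943626458751110991125921792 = -0.25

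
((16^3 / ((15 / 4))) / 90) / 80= 512 / 3375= 0.15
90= 90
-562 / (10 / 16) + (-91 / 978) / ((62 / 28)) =-68158049 / 75795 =-899.24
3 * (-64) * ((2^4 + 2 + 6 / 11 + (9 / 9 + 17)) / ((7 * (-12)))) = 6432 / 77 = 83.53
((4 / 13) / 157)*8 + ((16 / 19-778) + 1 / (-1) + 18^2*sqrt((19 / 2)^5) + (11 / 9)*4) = -269873917 / 349011 + 29241*sqrt(38) / 2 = 89353.56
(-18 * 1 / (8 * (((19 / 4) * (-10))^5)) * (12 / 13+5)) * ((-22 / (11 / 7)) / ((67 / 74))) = -0.00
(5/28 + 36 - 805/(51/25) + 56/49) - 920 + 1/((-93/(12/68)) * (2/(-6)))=-3326039/2604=-1277.28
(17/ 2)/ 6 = 17/ 12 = 1.42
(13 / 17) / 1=13 / 17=0.76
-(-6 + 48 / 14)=18 / 7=2.57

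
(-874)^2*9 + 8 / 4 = 6874886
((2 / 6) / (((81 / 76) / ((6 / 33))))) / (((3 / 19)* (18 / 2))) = 2888 / 72171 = 0.04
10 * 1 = 10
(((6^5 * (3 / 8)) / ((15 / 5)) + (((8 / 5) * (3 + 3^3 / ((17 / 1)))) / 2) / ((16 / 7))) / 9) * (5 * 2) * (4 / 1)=220684 / 51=4327.14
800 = 800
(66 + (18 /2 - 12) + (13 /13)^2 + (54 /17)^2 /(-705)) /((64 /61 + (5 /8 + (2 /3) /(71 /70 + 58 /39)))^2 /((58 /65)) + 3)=2799177328579941577216 /315889218117124486115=8.86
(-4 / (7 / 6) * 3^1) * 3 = -216 / 7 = -30.86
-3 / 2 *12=-18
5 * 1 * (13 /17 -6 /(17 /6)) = -115 /17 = -6.76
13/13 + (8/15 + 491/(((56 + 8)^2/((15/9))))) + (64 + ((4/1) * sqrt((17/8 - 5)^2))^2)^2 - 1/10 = 2366404339/61440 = 38515.70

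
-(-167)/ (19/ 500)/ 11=83500/ 209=399.52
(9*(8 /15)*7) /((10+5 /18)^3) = 979776 /31658125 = 0.03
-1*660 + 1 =-659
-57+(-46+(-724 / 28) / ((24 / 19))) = -20743 / 168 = -123.47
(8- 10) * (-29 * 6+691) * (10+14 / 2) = -17578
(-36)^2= 1296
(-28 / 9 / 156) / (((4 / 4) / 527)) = -3689 / 351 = -10.51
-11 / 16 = -0.69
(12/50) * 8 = 48/25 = 1.92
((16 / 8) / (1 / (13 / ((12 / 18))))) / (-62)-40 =-2519 / 62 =-40.63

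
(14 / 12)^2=49 / 36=1.36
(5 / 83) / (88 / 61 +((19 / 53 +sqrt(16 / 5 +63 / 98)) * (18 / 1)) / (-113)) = 53149889565 * sqrt(18830) / 706478782601014 +16180375743875 / 353239391300507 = 0.06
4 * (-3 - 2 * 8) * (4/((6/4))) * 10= -6080/3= -2026.67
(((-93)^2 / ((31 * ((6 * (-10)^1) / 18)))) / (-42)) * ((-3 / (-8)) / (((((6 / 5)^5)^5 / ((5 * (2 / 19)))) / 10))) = 46193599700927734375 / 1120363943105377861632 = 0.04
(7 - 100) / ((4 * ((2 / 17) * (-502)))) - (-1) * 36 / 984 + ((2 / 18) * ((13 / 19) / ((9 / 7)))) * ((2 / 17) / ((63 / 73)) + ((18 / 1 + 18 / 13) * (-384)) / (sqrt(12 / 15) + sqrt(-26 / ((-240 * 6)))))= -2408448 * sqrt(5) / 10697 + 16994176703 / 38771054352 + 100352 * sqrt(65) / 10697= -427.38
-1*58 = -58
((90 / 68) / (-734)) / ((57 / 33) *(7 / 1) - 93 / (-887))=-439065 / 2969614264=-0.00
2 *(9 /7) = 18 /7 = 2.57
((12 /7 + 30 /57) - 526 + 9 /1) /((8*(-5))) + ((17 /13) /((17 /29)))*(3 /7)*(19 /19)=956139 /69160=13.83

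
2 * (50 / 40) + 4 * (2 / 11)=71 / 22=3.23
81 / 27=3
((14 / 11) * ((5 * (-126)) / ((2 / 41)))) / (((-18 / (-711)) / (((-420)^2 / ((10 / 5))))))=-629923959000 / 11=-57265814454.55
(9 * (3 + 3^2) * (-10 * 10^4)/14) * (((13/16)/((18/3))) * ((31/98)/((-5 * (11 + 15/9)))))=6800625/13034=521.76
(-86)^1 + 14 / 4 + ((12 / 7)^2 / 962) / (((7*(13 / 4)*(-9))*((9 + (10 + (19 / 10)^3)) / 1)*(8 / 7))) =-1307314811795 / 15846240046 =-82.50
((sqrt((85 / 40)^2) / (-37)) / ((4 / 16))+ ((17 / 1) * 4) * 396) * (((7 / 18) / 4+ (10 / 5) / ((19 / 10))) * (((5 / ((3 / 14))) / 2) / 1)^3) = 134389385755625 / 2733264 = 49168095.64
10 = 10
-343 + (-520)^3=-140608343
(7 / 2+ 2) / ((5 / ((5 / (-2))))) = -11 / 4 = -2.75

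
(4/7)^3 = 64/343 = 0.19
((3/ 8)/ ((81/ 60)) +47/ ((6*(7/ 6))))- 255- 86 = -42085/ 126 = -334.01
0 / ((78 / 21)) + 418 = 418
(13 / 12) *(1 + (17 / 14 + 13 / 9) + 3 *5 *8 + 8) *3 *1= 215657 / 504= 427.89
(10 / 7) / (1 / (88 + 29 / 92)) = 40625 / 322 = 126.16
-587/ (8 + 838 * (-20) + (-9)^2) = 587/ 16671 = 0.04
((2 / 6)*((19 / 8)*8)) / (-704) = -19 / 2112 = -0.01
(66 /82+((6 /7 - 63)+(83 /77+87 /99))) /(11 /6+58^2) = -224960 /12751123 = -0.02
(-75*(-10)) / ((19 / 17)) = 12750 / 19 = 671.05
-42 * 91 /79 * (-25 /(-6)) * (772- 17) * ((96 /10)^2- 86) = -74063990 /79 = -937518.86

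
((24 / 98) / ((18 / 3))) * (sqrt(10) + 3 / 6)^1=1 / 49 + 2 * sqrt(10) / 49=0.15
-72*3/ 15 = -72/ 5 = -14.40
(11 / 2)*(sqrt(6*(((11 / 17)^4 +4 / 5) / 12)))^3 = 4480179*sqrt(4072890) / 4827513800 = 1.87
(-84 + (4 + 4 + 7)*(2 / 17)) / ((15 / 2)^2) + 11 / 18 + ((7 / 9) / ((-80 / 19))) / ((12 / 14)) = -391567 / 367200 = -1.07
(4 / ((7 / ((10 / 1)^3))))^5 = 1024000000000000000 / 16807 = 60926994704587.37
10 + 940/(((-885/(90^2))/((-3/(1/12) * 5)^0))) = -507010/59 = -8593.39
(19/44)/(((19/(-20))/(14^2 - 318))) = 610/11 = 55.45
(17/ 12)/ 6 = 17/ 72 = 0.24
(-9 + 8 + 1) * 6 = 0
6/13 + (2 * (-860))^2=38459206/13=2958400.46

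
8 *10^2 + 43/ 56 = 44843/ 56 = 800.77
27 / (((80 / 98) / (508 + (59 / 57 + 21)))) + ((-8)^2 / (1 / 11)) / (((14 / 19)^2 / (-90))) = -923252823 / 9310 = -99167.86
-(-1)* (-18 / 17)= -1.06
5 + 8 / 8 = 6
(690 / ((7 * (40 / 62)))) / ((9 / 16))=5704 / 21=271.62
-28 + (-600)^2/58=179188/29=6178.90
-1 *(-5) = 5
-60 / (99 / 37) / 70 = -0.32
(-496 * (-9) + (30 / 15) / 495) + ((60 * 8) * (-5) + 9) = 1026137 / 495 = 2073.00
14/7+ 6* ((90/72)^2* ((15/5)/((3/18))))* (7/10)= 961/8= 120.12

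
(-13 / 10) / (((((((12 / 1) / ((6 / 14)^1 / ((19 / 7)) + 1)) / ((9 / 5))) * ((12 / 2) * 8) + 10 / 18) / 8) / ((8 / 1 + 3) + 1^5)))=-61776 / 137075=-0.45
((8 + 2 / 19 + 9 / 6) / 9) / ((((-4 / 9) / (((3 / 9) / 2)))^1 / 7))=-2.80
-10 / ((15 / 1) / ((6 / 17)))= -4 / 17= -0.24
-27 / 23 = -1.17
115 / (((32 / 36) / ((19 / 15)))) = 1311 / 8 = 163.88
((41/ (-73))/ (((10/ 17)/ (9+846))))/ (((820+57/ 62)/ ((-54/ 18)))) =11084391/ 3715481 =2.98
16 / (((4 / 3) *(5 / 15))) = 36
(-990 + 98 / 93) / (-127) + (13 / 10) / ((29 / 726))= 69072049 / 1712595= 40.33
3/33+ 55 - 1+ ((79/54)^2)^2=5487769211/93533616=58.67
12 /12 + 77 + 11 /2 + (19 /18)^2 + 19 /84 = 96209 /1134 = 84.84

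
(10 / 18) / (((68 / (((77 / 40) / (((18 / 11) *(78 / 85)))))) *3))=4235 / 1213056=0.00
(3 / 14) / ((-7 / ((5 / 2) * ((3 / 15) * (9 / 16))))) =-27 / 3136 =-0.01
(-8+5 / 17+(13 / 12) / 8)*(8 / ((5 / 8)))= -4942 / 51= -96.90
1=1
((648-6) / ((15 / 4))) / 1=856 / 5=171.20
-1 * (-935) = 935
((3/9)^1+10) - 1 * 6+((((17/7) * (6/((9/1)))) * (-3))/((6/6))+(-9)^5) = -1240040/21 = -59049.52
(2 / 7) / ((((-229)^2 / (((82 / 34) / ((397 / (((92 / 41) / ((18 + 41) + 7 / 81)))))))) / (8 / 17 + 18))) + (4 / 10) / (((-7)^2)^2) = 28800002605378 / 172847927747220145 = 0.00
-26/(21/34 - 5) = 884/149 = 5.93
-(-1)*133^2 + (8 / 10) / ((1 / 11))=88489 / 5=17697.80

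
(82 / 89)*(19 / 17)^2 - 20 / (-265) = 1.23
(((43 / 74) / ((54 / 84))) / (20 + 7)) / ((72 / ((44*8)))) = 13244 / 80919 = 0.16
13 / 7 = 1.86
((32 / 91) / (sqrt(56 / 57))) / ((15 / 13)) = 8 * sqrt(798) / 735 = 0.31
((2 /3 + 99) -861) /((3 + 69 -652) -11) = 2284 /1773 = 1.29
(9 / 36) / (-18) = -1 / 72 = -0.01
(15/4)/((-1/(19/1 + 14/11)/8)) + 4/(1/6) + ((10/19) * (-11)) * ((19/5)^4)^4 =-3673832937335658219608/335693359375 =-10944014335.51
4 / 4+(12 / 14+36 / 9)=41 / 7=5.86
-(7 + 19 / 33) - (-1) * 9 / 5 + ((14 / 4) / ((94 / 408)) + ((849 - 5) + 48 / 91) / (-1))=-589342531 / 705705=-835.11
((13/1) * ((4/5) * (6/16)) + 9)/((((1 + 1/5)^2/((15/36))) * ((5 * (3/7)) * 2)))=1505/1728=0.87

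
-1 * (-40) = 40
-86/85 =-1.01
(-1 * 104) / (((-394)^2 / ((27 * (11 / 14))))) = -3861 / 271663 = -0.01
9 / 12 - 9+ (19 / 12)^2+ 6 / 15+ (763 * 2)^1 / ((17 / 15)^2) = 246100217 / 208080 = 1182.72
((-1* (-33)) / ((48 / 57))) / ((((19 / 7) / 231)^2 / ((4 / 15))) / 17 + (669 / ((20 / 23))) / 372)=1439948452635 / 75995311759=18.95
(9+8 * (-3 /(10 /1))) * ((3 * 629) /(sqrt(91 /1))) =1305.55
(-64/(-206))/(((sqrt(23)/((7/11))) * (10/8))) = 896 * sqrt(23)/130295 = 0.03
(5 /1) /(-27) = -5 /27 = -0.19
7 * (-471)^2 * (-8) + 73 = -12423023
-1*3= -3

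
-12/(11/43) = -516/11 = -46.91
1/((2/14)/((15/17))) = 105/17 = 6.18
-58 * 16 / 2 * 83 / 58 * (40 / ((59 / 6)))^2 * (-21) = 803174400 / 3481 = 230730.94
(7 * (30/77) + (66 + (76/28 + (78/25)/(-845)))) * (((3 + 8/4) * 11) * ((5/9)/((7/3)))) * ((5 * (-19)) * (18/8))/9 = -169834597/7644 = -22218.03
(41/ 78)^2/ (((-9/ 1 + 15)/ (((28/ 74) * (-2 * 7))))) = -82369/ 337662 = -0.24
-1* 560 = -560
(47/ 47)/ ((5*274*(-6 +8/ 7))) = -0.00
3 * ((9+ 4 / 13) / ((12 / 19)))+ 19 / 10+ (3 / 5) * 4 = 12613 / 260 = 48.51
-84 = -84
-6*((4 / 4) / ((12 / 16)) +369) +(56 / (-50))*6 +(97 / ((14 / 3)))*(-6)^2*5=264724 / 175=1512.71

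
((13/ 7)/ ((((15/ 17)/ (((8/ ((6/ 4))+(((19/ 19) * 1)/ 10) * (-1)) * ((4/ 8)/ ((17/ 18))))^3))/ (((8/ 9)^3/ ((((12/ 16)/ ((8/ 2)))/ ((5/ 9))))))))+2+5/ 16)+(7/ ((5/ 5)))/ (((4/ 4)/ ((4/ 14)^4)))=41411438833069/ 433581498000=95.51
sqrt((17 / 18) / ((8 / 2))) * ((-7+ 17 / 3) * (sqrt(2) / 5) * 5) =-2 * sqrt(17) / 9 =-0.92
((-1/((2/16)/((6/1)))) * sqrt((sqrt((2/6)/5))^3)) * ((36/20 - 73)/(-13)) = -5696 * 15^(1/4)/325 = -34.49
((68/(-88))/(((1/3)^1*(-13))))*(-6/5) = -153/715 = -0.21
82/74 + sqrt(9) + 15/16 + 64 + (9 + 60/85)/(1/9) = 1573995/10064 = 156.40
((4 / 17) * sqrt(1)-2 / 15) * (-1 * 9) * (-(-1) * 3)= -234 / 85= -2.75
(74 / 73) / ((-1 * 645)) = -74 / 47085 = -0.00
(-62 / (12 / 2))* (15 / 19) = -8.16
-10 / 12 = -5 / 6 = -0.83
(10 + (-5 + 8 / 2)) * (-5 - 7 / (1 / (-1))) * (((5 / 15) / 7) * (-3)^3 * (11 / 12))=-297 / 14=-21.21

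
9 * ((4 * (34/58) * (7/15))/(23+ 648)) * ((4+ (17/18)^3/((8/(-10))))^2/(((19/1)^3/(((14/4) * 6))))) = 64539064877/165376578597120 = 0.00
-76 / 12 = -19 / 3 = -6.33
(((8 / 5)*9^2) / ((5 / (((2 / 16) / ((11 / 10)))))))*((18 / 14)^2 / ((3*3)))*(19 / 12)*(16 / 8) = 4617 / 2695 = 1.71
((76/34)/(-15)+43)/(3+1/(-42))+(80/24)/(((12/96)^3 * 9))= 58530406/286875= 204.03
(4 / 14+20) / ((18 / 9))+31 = 288 / 7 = 41.14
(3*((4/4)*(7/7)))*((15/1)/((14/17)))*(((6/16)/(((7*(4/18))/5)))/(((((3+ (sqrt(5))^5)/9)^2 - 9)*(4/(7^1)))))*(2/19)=804739455/1931040832 - 25095825*sqrt(5)/965520416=0.36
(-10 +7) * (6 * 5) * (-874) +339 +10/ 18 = 78999.56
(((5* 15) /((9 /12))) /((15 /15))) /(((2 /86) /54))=232200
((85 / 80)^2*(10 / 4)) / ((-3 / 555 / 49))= -25583.84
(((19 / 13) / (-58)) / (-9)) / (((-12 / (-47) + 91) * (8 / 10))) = 4465 / 116420616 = 0.00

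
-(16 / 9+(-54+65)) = -115 / 9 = -12.78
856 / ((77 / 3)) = 2568 / 77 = 33.35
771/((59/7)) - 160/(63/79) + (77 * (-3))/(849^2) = -32496127064/297690813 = -109.16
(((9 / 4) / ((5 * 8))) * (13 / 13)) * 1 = 9 / 160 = 0.06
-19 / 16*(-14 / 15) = 133 / 120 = 1.11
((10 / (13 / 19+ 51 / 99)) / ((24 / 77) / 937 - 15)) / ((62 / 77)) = -5805469285 / 8409500944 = -0.69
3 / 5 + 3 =18 / 5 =3.60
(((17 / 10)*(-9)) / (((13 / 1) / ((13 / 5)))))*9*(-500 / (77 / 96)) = 1321920 / 77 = 17167.79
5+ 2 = 7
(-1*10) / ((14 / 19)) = -95 / 7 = -13.57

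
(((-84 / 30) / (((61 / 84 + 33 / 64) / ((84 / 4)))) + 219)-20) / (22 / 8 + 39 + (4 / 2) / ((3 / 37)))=15186228 / 6650965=2.28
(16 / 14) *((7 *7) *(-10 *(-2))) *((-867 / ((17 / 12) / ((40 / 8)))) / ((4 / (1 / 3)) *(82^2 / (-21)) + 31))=7996800 / 8893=899.22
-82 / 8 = -41 / 4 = -10.25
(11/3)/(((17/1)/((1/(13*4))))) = 11/2652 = 0.00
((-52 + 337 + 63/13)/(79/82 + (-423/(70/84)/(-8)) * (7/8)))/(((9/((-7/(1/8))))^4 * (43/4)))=324119811850240/452976594759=715.53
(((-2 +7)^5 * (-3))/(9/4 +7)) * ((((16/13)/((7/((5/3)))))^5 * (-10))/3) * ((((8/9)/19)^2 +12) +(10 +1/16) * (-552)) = -66383125913600000000000/1640616896782280781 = -40462.30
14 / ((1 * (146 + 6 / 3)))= 7 / 74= 0.09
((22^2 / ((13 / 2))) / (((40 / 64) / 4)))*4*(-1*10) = -247808 / 13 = -19062.15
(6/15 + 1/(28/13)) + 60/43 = 13603/6020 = 2.26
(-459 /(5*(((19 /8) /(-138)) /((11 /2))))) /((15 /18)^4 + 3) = 3612014208 /428735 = 8424.82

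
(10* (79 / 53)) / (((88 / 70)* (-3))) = -13825 / 3498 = -3.95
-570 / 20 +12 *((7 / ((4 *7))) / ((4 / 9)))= -87 / 4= -21.75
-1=-1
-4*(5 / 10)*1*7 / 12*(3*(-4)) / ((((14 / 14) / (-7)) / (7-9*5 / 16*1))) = -3283 / 8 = -410.38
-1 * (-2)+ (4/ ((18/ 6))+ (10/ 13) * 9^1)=400/ 39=10.26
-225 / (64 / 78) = -8775 / 32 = -274.22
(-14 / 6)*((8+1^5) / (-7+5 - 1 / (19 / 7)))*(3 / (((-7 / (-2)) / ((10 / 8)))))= 19 / 2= 9.50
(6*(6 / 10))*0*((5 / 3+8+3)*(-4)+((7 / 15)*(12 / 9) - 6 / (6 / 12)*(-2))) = 0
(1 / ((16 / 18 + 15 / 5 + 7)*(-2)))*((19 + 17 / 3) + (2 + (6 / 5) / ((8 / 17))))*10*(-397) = 2087823 / 392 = 5326.08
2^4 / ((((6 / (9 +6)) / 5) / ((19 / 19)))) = 200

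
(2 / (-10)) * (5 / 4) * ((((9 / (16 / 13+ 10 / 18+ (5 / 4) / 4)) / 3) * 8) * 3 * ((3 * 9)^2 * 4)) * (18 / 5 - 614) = 299881999872 / 19645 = 15265054.71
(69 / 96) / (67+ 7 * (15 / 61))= 1403 / 134144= 0.01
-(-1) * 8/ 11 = 8/ 11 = 0.73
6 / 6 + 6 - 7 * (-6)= 49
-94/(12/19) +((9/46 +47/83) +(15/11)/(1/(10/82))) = -382020730/2582877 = -147.91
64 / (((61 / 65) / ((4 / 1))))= 16640 / 61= 272.79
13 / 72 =0.18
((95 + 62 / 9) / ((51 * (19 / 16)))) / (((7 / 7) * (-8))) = -1834 / 8721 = -0.21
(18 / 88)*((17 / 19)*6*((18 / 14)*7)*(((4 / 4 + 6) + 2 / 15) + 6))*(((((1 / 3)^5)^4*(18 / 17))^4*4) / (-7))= -6304 / 9995543546219176405203534311253884715795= -0.00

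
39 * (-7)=-273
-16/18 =-8/9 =-0.89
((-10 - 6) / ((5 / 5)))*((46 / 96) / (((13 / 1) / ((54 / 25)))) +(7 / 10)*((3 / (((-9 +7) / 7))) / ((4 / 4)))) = 116.33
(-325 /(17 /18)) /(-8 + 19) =-5850 /187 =-31.28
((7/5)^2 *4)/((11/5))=196/55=3.56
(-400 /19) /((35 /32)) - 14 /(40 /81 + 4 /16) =-1220248 /32053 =-38.07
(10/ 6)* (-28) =-46.67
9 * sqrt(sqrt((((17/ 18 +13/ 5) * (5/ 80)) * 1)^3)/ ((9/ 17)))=10^(1/ 4) * 319^(3/ 4) * sqrt(51)/ 240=3.99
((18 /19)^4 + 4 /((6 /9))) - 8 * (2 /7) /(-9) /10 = 280416698 /41051115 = 6.83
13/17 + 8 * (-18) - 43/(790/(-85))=-372303/2686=-138.61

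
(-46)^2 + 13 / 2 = 4245 / 2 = 2122.50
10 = 10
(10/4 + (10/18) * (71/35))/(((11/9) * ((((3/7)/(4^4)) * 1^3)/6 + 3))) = 116992/118283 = 0.99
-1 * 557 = -557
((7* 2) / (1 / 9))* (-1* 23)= -2898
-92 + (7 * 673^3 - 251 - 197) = 2133747979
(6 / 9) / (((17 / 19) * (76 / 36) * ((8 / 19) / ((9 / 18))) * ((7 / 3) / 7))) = 171 / 136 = 1.26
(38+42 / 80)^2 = 2374681 / 1600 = 1484.18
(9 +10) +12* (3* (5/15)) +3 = 34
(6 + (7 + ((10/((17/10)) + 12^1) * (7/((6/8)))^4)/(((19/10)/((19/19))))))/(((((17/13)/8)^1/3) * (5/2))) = 524400.23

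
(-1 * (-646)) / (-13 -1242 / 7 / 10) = -11305 / 538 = -21.01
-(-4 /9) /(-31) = -0.01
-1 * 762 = -762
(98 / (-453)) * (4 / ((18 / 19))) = -3724 / 4077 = -0.91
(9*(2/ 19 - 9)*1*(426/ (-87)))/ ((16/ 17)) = 1835847/ 4408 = 416.48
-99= -99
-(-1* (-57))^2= -3249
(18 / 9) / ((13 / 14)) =2.15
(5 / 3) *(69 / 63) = 115 / 63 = 1.83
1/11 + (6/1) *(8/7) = 535/77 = 6.95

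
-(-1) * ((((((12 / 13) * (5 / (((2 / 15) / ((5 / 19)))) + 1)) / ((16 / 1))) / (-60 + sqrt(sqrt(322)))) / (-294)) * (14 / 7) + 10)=59 * 322^(3 / 4) / 179258266096 + 885 * sqrt(322) / 44814566524 + 13275 * 322^(1 / 4) / 11203641631 + 112037212810 / 11203641631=10.00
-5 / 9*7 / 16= -35 / 144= -0.24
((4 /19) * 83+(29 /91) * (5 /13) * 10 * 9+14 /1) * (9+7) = 15286144 /22477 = 680.08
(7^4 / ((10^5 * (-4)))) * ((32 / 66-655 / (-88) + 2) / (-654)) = 6293021 / 69062400000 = 0.00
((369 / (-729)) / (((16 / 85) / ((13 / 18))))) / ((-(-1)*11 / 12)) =-45305 / 21384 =-2.12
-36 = -36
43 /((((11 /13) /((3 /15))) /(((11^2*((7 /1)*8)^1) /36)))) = 86086 /45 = 1913.02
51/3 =17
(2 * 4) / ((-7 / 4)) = -32 / 7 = -4.57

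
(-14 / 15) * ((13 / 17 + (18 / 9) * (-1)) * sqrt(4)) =196 / 85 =2.31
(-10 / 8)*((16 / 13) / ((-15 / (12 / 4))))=4 / 13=0.31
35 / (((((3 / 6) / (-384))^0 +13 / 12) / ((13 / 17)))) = 1092 / 85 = 12.85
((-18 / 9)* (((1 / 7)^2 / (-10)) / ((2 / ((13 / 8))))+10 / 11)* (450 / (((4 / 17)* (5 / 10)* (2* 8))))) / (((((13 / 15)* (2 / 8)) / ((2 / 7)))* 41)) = -897999075 / 64352288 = -13.95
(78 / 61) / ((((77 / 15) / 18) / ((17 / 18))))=19890 / 4697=4.23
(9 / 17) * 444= 3996 / 17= 235.06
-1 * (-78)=78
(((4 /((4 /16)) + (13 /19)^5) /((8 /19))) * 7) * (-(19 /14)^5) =-759788663 /614656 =-1236.12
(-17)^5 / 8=-177482.12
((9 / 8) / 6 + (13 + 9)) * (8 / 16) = 355 / 32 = 11.09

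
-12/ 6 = -2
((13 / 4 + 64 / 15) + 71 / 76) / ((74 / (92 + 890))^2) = 1161287177 / 780330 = 1488.20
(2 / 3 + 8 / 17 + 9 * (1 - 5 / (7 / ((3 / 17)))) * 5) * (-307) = -4434922 / 357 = -12422.75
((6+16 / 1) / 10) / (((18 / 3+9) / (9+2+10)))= 77 / 25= 3.08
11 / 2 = 5.50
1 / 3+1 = 4 / 3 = 1.33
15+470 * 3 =1425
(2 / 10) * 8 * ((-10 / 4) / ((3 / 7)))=-28 / 3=-9.33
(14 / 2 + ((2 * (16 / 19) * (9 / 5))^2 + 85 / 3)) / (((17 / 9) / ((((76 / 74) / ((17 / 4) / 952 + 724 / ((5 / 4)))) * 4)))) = 6480671232 / 38763606295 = 0.17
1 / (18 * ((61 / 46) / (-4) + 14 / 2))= 92 / 11043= 0.01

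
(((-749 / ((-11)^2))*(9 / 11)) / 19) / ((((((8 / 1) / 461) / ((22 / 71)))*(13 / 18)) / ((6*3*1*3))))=-355.87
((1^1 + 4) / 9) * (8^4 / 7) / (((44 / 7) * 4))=1280 / 99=12.93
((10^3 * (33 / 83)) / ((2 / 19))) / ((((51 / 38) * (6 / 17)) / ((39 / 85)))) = 5162300 / 1411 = 3658.61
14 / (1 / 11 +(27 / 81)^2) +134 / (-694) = 239801 / 3470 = 69.11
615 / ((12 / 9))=1845 / 4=461.25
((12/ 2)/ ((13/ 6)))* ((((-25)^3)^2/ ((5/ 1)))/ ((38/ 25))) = 21972656250/ 247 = 88958122.47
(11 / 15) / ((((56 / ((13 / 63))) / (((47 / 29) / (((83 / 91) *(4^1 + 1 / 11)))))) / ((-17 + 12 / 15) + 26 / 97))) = -7426442881 / 397147779000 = -0.02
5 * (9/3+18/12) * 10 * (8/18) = 100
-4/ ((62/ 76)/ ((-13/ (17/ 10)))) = 19760/ 527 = 37.50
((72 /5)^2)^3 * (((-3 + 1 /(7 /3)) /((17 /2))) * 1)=-5015306502144 /1859375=-2697307.70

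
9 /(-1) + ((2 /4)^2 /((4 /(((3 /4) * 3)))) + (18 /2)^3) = 46089 /64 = 720.14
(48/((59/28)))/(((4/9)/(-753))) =-2277072/59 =-38594.44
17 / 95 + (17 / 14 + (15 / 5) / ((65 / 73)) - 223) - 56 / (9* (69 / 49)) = -2390679827 / 10737090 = -222.66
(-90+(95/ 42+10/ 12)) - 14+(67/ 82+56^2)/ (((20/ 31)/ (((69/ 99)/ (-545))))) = -107.12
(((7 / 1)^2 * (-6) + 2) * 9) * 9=-23652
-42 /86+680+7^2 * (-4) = 20791 /43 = 483.51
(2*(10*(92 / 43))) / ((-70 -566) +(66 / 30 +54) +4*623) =9200 / 411123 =0.02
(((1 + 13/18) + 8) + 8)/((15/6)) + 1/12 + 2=1651/180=9.17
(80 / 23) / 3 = 80 / 69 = 1.16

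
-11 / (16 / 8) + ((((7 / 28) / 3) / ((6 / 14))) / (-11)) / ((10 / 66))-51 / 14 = -3889 / 420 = -9.26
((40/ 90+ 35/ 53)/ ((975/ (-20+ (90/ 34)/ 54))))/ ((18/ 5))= -12617/ 2009124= -0.01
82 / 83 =0.99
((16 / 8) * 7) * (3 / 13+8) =1498 / 13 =115.23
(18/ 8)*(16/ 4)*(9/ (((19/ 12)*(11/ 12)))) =11664/ 209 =55.81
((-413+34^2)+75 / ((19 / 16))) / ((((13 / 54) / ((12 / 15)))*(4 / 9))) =7444062 / 1235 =6027.58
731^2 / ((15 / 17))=9084137 / 15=605609.13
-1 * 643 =-643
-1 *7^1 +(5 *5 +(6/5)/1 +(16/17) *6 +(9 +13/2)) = 6859/170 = 40.35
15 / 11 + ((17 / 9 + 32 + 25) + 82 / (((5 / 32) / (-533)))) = -138430783 / 495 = -279658.15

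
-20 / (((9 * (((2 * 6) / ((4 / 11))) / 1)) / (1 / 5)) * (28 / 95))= -95 / 2079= -0.05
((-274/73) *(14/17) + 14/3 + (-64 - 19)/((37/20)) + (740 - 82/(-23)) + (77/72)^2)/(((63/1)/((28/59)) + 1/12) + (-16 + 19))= 3840115423123/743657038560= 5.16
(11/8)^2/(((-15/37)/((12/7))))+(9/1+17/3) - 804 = -1339511/1680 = -797.33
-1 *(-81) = 81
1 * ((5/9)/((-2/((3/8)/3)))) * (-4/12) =5/432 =0.01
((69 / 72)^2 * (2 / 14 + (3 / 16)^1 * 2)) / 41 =0.01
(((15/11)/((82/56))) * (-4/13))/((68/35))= -14700/99671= -0.15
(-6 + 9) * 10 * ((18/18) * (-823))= -24690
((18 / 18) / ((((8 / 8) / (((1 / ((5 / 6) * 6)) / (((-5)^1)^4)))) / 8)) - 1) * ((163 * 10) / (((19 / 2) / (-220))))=89420496 / 2375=37650.74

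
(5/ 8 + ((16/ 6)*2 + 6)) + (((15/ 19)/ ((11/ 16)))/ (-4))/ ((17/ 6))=11.86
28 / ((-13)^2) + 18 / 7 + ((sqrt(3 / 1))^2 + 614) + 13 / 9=6613720 / 10647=621.18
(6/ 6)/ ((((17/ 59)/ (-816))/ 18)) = -50976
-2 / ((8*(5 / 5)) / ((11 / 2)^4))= -228.77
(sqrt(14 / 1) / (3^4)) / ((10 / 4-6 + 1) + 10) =2 * sqrt(14) / 1215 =0.01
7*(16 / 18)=56 / 9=6.22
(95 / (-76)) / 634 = -5 / 2536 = -0.00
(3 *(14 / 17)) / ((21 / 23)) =46 / 17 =2.71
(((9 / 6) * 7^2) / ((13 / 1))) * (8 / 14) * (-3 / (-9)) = 14 / 13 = 1.08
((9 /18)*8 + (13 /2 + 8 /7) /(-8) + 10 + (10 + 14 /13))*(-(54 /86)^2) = -25603209 /2692144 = -9.51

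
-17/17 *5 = -5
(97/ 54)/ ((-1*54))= -0.03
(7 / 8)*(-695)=-4865 / 8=-608.12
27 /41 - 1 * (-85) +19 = 4291 /41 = 104.66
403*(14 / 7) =806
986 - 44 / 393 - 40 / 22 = 4254134 / 4323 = 984.07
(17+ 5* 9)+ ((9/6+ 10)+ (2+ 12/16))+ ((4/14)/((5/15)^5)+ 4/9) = 36823/252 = 146.12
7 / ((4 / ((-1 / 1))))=-7 / 4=-1.75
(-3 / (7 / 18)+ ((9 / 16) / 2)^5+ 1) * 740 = -4967.27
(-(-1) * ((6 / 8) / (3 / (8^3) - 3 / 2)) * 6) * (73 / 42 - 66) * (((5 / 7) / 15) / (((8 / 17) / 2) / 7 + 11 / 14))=690944 / 61425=11.25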